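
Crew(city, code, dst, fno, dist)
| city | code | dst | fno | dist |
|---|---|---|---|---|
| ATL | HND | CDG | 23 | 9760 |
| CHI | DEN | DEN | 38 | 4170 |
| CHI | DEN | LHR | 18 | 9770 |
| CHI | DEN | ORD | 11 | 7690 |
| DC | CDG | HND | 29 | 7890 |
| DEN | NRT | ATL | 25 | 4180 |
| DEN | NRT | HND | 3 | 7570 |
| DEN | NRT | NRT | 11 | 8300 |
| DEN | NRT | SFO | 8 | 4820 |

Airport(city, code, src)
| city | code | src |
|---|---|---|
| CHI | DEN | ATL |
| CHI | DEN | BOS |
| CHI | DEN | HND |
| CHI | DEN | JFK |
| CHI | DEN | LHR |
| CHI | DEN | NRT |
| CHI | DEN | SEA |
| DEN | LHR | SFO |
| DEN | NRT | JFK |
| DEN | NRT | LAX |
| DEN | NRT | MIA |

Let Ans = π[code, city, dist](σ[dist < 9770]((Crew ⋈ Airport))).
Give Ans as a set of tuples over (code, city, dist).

{(DEN, CHI, 4170), (DEN, CHI, 7690), (NRT, DEN, 4180), (NRT, DEN, 4820), (NRT, DEN, 7570), (NRT, DEN, 8300)}

Joining Crew and Airport on city, code yields {(CHI, DEN, DEN, 38, 4170, ATL), (CHI, DEN, DEN, 38, 4170, BOS), (CHI, DEN, DEN, 38, 4170, HND), (CHI, DEN, DEN, 38, 4170, JFK), (CHI, DEN, DEN, 38, 4170, LHR), (CHI, DEN, DEN, 38, 4170, NRT), (CHI, DEN, DEN, 38, 4170, SEA), (CHI, DEN, LHR, 18, 9770, ATL), (CHI, DEN, LHR, 18, 9770, BOS), (CHI, DEN, LHR, 18, 9770, HND), (CHI, DEN, LHR, 18, 9770, JFK), (CHI, DEN, LHR, 18, 9770, LHR), (CHI, DEN, LHR, 18, 9770, NRT), (CHI, DEN, LHR, 18, 9770, SEA), (CHI, DEN, ORD, 11, 7690, ATL), (CHI, DEN, ORD, 11, 7690, BOS), (CHI, DEN, ORD, 11, 7690, HND), (CHI, DEN, ORD, 11, 7690, JFK), (CHI, DEN, ORD, 11, 7690, LHR), (CHI, DEN, ORD, 11, 7690, NRT), (CHI, DEN, ORD, 11, 7690, SEA), (DEN, NRT, ATL, 25, 4180, JFK), (DEN, NRT, ATL, 25, 4180, LAX), (DEN, NRT, ATL, 25, 4180, MIA), (DEN, NRT, HND, 3, 7570, JFK), (DEN, NRT, HND, 3, 7570, LAX), (DEN, NRT, HND, 3, 7570, MIA), (DEN, NRT, NRT, 11, 8300, JFK), (DEN, NRT, NRT, 11, 8300, LAX), (DEN, NRT, NRT, 11, 8300, MIA), (DEN, NRT, SFO, 8, 4820, JFK), (DEN, NRT, SFO, 8, 4820, LAX), (DEN, NRT, SFO, 8, 4820, MIA)}.
Selection dist < 9770: {(CHI, DEN, DEN, 38, 4170, ATL), (CHI, DEN, DEN, 38, 4170, BOS), (CHI, DEN, DEN, 38, 4170, HND), (CHI, DEN, DEN, 38, 4170, JFK), (CHI, DEN, DEN, 38, 4170, LHR), (CHI, DEN, DEN, 38, 4170, NRT), (CHI, DEN, DEN, 38, 4170, SEA), (CHI, DEN, ORD, 11, 7690, ATL), (CHI, DEN, ORD, 11, 7690, BOS), (CHI, DEN, ORD, 11, 7690, HND), (CHI, DEN, ORD, 11, 7690, JFK), (CHI, DEN, ORD, 11, 7690, LHR), (CHI, DEN, ORD, 11, 7690, NRT), (CHI, DEN, ORD, 11, 7690, SEA), (DEN, NRT, ATL, 25, 4180, JFK), (DEN, NRT, ATL, 25, 4180, LAX), (DEN, NRT, ATL, 25, 4180, MIA), (DEN, NRT, HND, 3, 7570, JFK), (DEN, NRT, HND, 3, 7570, LAX), (DEN, NRT, HND, 3, 7570, MIA), (DEN, NRT, NRT, 11, 8300, JFK), (DEN, NRT, NRT, 11, 8300, LAX), (DEN, NRT, NRT, 11, 8300, MIA), (DEN, NRT, SFO, 8, 4820, JFK), (DEN, NRT, SFO, 8, 4820, LAX), (DEN, NRT, SFO, 8, 4820, MIA)}
Keep only column(s) code, city, dist (20 duplicate(s) eliminated): {(DEN, CHI, 4170), (DEN, CHI, 7690), (NRT, DEN, 4180), (NRT, DEN, 4820), (NRT, DEN, 7570), (NRT, DEN, 8300)}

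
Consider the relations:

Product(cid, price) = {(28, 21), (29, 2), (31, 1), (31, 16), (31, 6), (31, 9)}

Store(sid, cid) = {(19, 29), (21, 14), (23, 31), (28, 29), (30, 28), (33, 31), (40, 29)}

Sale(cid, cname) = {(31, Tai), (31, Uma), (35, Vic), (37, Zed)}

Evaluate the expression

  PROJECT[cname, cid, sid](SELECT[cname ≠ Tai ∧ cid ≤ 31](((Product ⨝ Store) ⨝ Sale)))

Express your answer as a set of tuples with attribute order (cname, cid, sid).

Joining Product and Store on cid yields {(28, 21, 30), (29, 2, 19), (29, 2, 28), (29, 2, 40), (31, 1, 23), (31, 1, 33), (31, 16, 23), (31, 16, 33), (31, 6, 23), (31, 6, 33), (31, 9, 23), (31, 9, 33)}.
Joining (Product ⨝ Store) and Sale on cid yields {(31, 1, 23, Tai), (31, 1, 23, Uma), (31, 1, 33, Tai), (31, 1, 33, Uma), (31, 16, 23, Tai), (31, 16, 23, Uma), (31, 16, 33, Tai), (31, 16, 33, Uma), (31, 6, 23, Tai), (31, 6, 23, Uma), (31, 6, 33, Tai), (31, 6, 33, Uma), (31, 9, 23, Tai), (31, 9, 23, Uma), (31, 9, 33, Tai), (31, 9, 33, Uma)}.
σ[cname ≠ Tai ∧ cid ≤ 31]: keep tuples satisfying cname ≠ Tai ∧ cid ≤ 31 → {(31, 1, 23, Uma), (31, 1, 33, Uma), (31, 16, 23, Uma), (31, 16, 33, Uma), (31, 6, 23, Uma), (31, 6, 33, Uma), (31, 9, 23, Uma), (31, 9, 33, Uma)}
π_{cname, cid, sid} gives {(Uma, 31, 23), (Uma, 31, 33)} (6 duplicate(s) eliminated).

{(Uma, 31, 23), (Uma, 31, 33)}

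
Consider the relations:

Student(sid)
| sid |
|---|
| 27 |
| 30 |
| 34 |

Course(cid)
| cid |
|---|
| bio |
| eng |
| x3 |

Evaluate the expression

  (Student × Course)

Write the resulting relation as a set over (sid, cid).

{(27, bio), (27, eng), (27, x3), (30, bio), (30, eng), (30, x3), (34, bio), (34, eng), (34, x3)}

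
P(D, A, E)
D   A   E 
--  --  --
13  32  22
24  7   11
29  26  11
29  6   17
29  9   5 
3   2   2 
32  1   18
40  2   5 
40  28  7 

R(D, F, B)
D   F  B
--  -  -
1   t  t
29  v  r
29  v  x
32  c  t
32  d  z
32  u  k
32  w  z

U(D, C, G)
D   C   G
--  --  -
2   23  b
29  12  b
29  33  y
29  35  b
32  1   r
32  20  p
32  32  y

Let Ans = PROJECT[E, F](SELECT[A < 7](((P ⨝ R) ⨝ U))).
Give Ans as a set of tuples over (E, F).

{(17, v), (18, c), (18, d), (18, u), (18, w)}

Natural join on D: {(29, 26, 11, v, r), (29, 26, 11, v, x), (29, 6, 17, v, r), (29, 6, 17, v, x), (29, 9, 5, v, r), (29, 9, 5, v, x), (32, 1, 18, c, t), (32, 1, 18, d, z), (32, 1, 18, u, k), (32, 1, 18, w, z)}
Natural join on D: {(29, 26, 11, v, r, 12, b), (29, 26, 11, v, r, 33, y), (29, 26, 11, v, r, 35, b), (29, 26, 11, v, x, 12, b), (29, 26, 11, v, x, 33, y), (29, 26, 11, v, x, 35, b), (29, 6, 17, v, r, 12, b), (29, 6, 17, v, r, 33, y), (29, 6, 17, v, r, 35, b), (29, 6, 17, v, x, 12, b), (29, 6, 17, v, x, 33, y), (29, 6, 17, v, x, 35, b), (29, 9, 5, v, r, 12, b), (29, 9, 5, v, r, 33, y), (29, 9, 5, v, r, 35, b), (29, 9, 5, v, x, 12, b), (29, 9, 5, v, x, 33, y), (29, 9, 5, v, x, 35, b), (32, 1, 18, c, t, 1, r), (32, 1, 18, c, t, 20, p), (32, 1, 18, c, t, 32, y), (32, 1, 18, d, z, 1, r), (32, 1, 18, d, z, 20, p), (32, 1, 18, d, z, 32, y), (32, 1, 18, u, k, 1, r), (32, 1, 18, u, k, 20, p), (32, 1, 18, u, k, 32, y), (32, 1, 18, w, z, 1, r), (32, 1, 18, w, z, 20, p), (32, 1, 18, w, z, 32, y)}
σ[A < 7]: keep tuples satisfying A < 7 → {(29, 6, 17, v, r, 12, b), (29, 6, 17, v, r, 33, y), (29, 6, 17, v, r, 35, b), (29, 6, 17, v, x, 12, b), (29, 6, 17, v, x, 33, y), (29, 6, 17, v, x, 35, b), (32, 1, 18, c, t, 1, r), (32, 1, 18, c, t, 20, p), (32, 1, 18, c, t, 32, y), (32, 1, 18, d, z, 1, r), (32, 1, 18, d, z, 20, p), (32, 1, 18, d, z, 32, y), (32, 1, 18, u, k, 1, r), (32, 1, 18, u, k, 20, p), (32, 1, 18, u, k, 32, y), (32, 1, 18, w, z, 1, r), (32, 1, 18, w, z, 20, p), (32, 1, 18, w, z, 32, y)}
Projecting to E, F (13 duplicate(s) eliminated): {(17, v), (18, c), (18, d), (18, u), (18, w)}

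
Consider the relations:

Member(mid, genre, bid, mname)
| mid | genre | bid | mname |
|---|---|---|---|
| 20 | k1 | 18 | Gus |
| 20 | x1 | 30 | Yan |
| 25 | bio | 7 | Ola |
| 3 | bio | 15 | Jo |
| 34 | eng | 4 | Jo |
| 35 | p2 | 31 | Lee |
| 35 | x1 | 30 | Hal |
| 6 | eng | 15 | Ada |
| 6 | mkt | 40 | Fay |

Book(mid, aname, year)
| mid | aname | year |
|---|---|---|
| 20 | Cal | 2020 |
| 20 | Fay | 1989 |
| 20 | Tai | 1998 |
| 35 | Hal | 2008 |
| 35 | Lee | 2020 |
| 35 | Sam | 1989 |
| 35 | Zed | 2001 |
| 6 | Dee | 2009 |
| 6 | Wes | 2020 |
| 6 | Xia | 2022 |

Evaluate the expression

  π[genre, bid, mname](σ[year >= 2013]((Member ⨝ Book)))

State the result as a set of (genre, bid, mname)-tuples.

Member ⋈ Book (natural join on mid): {(20, k1, 18, Gus, Cal, 2020), (20, k1, 18, Gus, Fay, 1989), (20, k1, 18, Gus, Tai, 1998), (20, x1, 30, Yan, Cal, 2020), (20, x1, 30, Yan, Fay, 1989), (20, x1, 30, Yan, Tai, 1998), (35, p2, 31, Lee, Hal, 2008), (35, p2, 31, Lee, Lee, 2020), (35, p2, 31, Lee, Sam, 1989), (35, p2, 31, Lee, Zed, 2001), (35, x1, 30, Hal, Hal, 2008), (35, x1, 30, Hal, Lee, 2020), (35, x1, 30, Hal, Sam, 1989), (35, x1, 30, Hal, Zed, 2001), (6, eng, 15, Ada, Dee, 2009), (6, eng, 15, Ada, Wes, 2020), (6, eng, 15, Ada, Xia, 2022), (6, mkt, 40, Fay, Dee, 2009), (6, mkt, 40, Fay, Wes, 2020), (6, mkt, 40, Fay, Xia, 2022)}
Filtering on year >= 2013 leaves {(20, k1, 18, Gus, Cal, 2020), (20, x1, 30, Yan, Cal, 2020), (35, p2, 31, Lee, Lee, 2020), (35, x1, 30, Hal, Lee, 2020), (6, eng, 15, Ada, Wes, 2020), (6, eng, 15, Ada, Xia, 2022), (6, mkt, 40, Fay, Wes, 2020), (6, mkt, 40, Fay, Xia, 2022)}.
Projecting to genre, bid, mname (2 duplicate(s) eliminated): {(eng, 15, Ada), (k1, 18, Gus), (mkt, 40, Fay), (p2, 31, Lee), (x1, 30, Hal), (x1, 30, Yan)}

{(eng, 15, Ada), (k1, 18, Gus), (mkt, 40, Fay), (p2, 31, Lee), (x1, 30, Hal), (x1, 30, Yan)}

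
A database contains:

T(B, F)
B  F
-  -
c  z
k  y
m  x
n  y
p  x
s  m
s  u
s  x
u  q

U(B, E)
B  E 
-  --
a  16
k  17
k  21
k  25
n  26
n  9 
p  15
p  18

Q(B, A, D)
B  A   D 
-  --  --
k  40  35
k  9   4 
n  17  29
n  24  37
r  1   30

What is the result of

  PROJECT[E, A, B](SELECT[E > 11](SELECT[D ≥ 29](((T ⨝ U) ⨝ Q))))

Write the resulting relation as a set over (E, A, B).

T ⋈ U (natural join on B): {(k, y, 17), (k, y, 21), (k, y, 25), (n, y, 26), (n, y, 9), (p, x, 15), (p, x, 18)}
(T ⨝ U) ⋈ Q (natural join on B): {(k, y, 17, 40, 35), (k, y, 17, 9, 4), (k, y, 21, 40, 35), (k, y, 21, 9, 4), (k, y, 25, 40, 35), (k, y, 25, 9, 4), (n, y, 26, 17, 29), (n, y, 26, 24, 37), (n, y, 9, 17, 29), (n, y, 9, 24, 37)}
Apply σ_{D ≥ 29}; surviving tuples: {(k, y, 17, 40, 35), (k, y, 21, 40, 35), (k, y, 25, 40, 35), (n, y, 26, 17, 29), (n, y, 26, 24, 37), (n, y, 9, 17, 29), (n, y, 9, 24, 37)}
Apply σ_{E > 11}; surviving tuples: {(k, y, 17, 40, 35), (k, y, 21, 40, 35), (k, y, 25, 40, 35), (n, y, 26, 17, 29), (n, y, 26, 24, 37)}
π[E, A, B]: project onto (E, A, B) → {(17, 40, k), (21, 40, k), (25, 40, k), (26, 17, n), (26, 24, n)}

{(17, 40, k), (21, 40, k), (25, 40, k), (26, 17, n), (26, 24, n)}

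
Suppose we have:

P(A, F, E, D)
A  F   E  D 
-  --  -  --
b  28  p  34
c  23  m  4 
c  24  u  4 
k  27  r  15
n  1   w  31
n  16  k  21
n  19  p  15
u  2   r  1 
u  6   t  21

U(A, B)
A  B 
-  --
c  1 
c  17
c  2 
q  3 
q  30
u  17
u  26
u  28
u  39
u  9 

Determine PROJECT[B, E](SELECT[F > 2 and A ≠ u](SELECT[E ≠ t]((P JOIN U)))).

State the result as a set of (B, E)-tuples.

Joining P and U on A yields {(c, 23, m, 4, 1), (c, 23, m, 4, 17), (c, 23, m, 4, 2), (c, 24, u, 4, 1), (c, 24, u, 4, 17), (c, 24, u, 4, 2), (u, 2, r, 1, 17), (u, 2, r, 1, 26), (u, 2, r, 1, 28), (u, 2, r, 1, 39), (u, 2, r, 1, 9), (u, 6, t, 21, 17), (u, 6, t, 21, 26), (u, 6, t, 21, 28), (u, 6, t, 21, 39), (u, 6, t, 21, 9)}.
Filtering on E ≠ t leaves {(c, 23, m, 4, 1), (c, 23, m, 4, 17), (c, 23, m, 4, 2), (c, 24, u, 4, 1), (c, 24, u, 4, 17), (c, 24, u, 4, 2), (u, 2, r, 1, 17), (u, 2, r, 1, 26), (u, 2, r, 1, 28), (u, 2, r, 1, 39), (u, 2, r, 1, 9)}.
Filtering on F > 2 and A ≠ u leaves {(c, 23, m, 4, 1), (c, 23, m, 4, 17), (c, 23, m, 4, 2), (c, 24, u, 4, 1), (c, 24, u, 4, 17), (c, 24, u, 4, 2)}.
π[B, E]: project onto (B, E) → {(1, m), (1, u), (17, m), (17, u), (2, m), (2, u)}

{(1, m), (1, u), (17, m), (17, u), (2, m), (2, u)}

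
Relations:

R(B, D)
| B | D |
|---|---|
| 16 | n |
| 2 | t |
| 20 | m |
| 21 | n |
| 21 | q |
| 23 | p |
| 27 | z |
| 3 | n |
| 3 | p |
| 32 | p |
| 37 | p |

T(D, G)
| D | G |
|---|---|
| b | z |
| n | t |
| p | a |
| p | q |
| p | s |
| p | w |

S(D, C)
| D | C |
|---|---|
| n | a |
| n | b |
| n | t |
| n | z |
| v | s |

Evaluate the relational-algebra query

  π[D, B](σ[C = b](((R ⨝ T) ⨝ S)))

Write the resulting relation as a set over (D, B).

{(n, 16), (n, 21), (n, 3)}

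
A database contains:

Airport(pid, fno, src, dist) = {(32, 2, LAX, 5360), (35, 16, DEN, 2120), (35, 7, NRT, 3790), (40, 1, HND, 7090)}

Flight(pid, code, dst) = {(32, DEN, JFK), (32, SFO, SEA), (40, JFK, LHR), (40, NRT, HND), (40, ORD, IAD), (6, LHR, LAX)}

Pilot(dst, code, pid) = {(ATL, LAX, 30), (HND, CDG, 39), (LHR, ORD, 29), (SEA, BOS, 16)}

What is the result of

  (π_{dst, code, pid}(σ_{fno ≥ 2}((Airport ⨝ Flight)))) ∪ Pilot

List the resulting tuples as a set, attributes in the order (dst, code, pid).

{(ATL, LAX, 30), (HND, CDG, 39), (JFK, DEN, 32), (LHR, ORD, 29), (SEA, BOS, 16), (SEA, SFO, 32)}

Joining Airport and Flight on pid yields {(32, 2, LAX, 5360, DEN, JFK), (32, 2, LAX, 5360, SFO, SEA), (40, 1, HND, 7090, JFK, LHR), (40, 1, HND, 7090, NRT, HND), (40, 1, HND, 7090, ORD, IAD)}.
Apply σ_{fno ≥ 2}; surviving tuples: {(32, 2, LAX, 5360, DEN, JFK), (32, 2, LAX, 5360, SFO, SEA)}
π[dst, code, pid]: project onto (dst, code, pid) → {(JFK, DEN, 32), (SEA, SFO, 32)}
Taking the union: {(ATL, LAX, 30), (HND, CDG, 39), (JFK, DEN, 32), (LHR, ORD, 29), (SEA, BOS, 16), (SEA, SFO, 32)}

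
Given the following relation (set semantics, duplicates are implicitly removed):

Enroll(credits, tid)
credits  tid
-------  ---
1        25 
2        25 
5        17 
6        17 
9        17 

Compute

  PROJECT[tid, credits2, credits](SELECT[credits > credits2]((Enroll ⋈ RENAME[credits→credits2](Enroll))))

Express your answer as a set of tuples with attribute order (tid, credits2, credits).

{(17, 5, 6), (17, 5, 9), (17, 6, 9), (25, 1, 2)}

ρ[credits→credits2]: schema becomes (credits2, tid); tuples unchanged.
Enroll ⋈ RENAME[credits→credits2](Enroll) (natural join on tid): {(1, 25, 1), (1, 25, 2), (2, 25, 1), (2, 25, 2), (5, 17, 5), (5, 17, 6), (5, 17, 9), (6, 17, 5), (6, 17, 6), (6, 17, 9), (9, 17, 5), (9, 17, 6), (9, 17, 9)}
Apply σ_{credits > credits2}; surviving tuples: {(2, 25, 1), (6, 17, 5), (9, 17, 5), (9, 17, 6)}
π[tid, credits2, credits]: project onto (tid, credits2, credits) → {(17, 5, 6), (17, 5, 9), (17, 6, 9), (25, 1, 2)}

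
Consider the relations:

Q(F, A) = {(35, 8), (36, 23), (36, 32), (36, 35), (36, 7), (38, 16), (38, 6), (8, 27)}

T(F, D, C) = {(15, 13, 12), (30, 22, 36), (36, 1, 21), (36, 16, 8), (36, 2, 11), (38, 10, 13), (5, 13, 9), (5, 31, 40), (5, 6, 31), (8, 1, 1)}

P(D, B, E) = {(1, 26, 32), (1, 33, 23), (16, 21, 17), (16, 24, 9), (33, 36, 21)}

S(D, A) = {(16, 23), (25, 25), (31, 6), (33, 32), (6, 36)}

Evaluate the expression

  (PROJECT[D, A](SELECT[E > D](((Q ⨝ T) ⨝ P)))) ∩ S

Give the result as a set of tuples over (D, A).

{(16, 23)}

Q ⋈ T (natural join on F): {(36, 23, 1, 21), (36, 23, 16, 8), (36, 23, 2, 11), (36, 32, 1, 21), (36, 32, 16, 8), (36, 32, 2, 11), (36, 35, 1, 21), (36, 35, 16, 8), (36, 35, 2, 11), (36, 7, 1, 21), (36, 7, 16, 8), (36, 7, 2, 11), (38, 16, 10, 13), (38, 6, 10, 13), (8, 27, 1, 1)}
(Q ⨝ T) ⋈ P (natural join on D): {(36, 23, 1, 21, 26, 32), (36, 23, 1, 21, 33, 23), (36, 23, 16, 8, 21, 17), (36, 23, 16, 8, 24, 9), (36, 32, 1, 21, 26, 32), (36, 32, 1, 21, 33, 23), (36, 32, 16, 8, 21, 17), (36, 32, 16, 8, 24, 9), (36, 35, 1, 21, 26, 32), (36, 35, 1, 21, 33, 23), (36, 35, 16, 8, 21, 17), (36, 35, 16, 8, 24, 9), (36, 7, 1, 21, 26, 32), (36, 7, 1, 21, 33, 23), (36, 7, 16, 8, 21, 17), (36, 7, 16, 8, 24, 9), (8, 27, 1, 1, 26, 32), (8, 27, 1, 1, 33, 23)}
Filtering on E > D leaves {(36, 23, 1, 21, 26, 32), (36, 23, 1, 21, 33, 23), (36, 23, 16, 8, 21, 17), (36, 32, 1, 21, 26, 32), (36, 32, 1, 21, 33, 23), (36, 32, 16, 8, 21, 17), (36, 35, 1, 21, 26, 32), (36, 35, 1, 21, 33, 23), (36, 35, 16, 8, 21, 17), (36, 7, 1, 21, 26, 32), (36, 7, 1, 21, 33, 23), (36, 7, 16, 8, 21, 17), (8, 27, 1, 1, 26, 32), (8, 27, 1, 1, 33, 23)}.
π_{D, A} gives {(1, 23), (1, 27), (1, 32), (1, 35), (1, 7), (16, 23), (16, 32), (16, 35), (16, 7)} (5 duplicate(s) eliminated).
Intersection: {(1, 23), (1, 27), (1, 32), (1, 35), (1, 7), (16, 23), (16, 32), (16, 35), (16, 7)} with {(16, 23), (25, 25), (31, 6), (33, 32), (6, 36)} → {(16, 23)}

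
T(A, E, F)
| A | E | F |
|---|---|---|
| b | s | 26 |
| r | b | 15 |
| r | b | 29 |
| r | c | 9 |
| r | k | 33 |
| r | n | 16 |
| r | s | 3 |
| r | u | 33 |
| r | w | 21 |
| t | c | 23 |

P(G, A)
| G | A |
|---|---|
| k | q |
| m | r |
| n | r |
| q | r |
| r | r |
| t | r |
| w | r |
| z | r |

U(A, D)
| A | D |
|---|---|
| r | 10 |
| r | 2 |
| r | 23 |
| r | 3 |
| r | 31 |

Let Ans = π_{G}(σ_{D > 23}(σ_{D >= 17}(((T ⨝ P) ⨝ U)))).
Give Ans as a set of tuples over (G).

{m, n, q, r, t, w, z}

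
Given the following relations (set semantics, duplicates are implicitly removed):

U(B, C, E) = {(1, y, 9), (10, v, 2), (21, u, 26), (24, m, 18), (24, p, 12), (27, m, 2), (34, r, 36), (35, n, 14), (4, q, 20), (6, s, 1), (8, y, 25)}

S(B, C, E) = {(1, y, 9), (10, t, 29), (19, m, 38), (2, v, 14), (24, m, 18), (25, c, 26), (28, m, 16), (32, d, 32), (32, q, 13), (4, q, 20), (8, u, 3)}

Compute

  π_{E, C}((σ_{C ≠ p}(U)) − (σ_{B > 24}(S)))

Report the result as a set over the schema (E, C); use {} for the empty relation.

{(1, s), (14, n), (18, m), (2, m), (2, v), (20, q), (25, y), (26, u), (36, r), (9, y)}

σ[C ≠ p]: keep tuples satisfying C ≠ p → {(1, y, 9), (10, v, 2), (21, u, 26), (24, m, 18), (27, m, 2), (34, r, 36), (35, n, 14), (4, q, 20), (6, s, 1), (8, y, 25)}
σ[B > 24]: keep tuples satisfying B > 24 → {(25, c, 26), (28, m, 16), (32, d, 32), (32, q, 13)}
Difference: {(1, y, 9), (10, v, 2), (21, u, 26), (24, m, 18), (27, m, 2), (34, r, 36), (35, n, 14), (4, q, 20), (6, s, 1), (8, y, 25)} with {(25, c, 26), (28, m, 16), (32, d, 32), (32, q, 13)} → {(1, y, 9), (10, v, 2), (21, u, 26), (24, m, 18), (27, m, 2), (34, r, 36), (35, n, 14), (4, q, 20), (6, s, 1), (8, y, 25)}
π[E, C]: project onto (E, C) → {(1, s), (14, n), (18, m), (2, m), (2, v), (20, q), (25, y), (26, u), (36, r), (9, y)}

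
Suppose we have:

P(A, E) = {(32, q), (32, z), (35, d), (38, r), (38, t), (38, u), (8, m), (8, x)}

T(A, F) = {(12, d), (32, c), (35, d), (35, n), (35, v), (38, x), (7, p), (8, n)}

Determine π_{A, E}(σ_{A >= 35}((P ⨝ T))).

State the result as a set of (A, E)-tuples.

Natural join on A: {(32, q, c), (32, z, c), (35, d, d), (35, d, n), (35, d, v), (38, r, x), (38, t, x), (38, u, x), (8, m, n), (8, x, n)}
σ[A >= 35]: keep tuples satisfying A >= 35 → {(35, d, d), (35, d, n), (35, d, v), (38, r, x), (38, t, x), (38, u, x)}
π_{A, E} gives {(35, d), (38, r), (38, t), (38, u)} (2 duplicate(s) eliminated).

{(35, d), (38, r), (38, t), (38, u)}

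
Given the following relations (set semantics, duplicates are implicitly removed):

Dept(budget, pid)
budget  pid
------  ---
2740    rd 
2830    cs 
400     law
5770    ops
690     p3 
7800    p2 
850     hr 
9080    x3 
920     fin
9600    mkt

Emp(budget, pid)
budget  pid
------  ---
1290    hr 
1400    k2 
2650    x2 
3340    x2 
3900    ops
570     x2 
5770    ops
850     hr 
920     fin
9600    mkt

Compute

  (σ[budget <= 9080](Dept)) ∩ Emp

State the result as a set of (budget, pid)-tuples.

Apply σ_{budget <= 9080}; surviving tuples: {(2740, rd), (2830, cs), (400, law), (5770, ops), (690, p3), (7800, p2), (850, hr), (9080, x3), (920, fin)}
Taking the intersection: {(5770, ops), (850, hr), (920, fin)}

{(5770, ops), (850, hr), (920, fin)}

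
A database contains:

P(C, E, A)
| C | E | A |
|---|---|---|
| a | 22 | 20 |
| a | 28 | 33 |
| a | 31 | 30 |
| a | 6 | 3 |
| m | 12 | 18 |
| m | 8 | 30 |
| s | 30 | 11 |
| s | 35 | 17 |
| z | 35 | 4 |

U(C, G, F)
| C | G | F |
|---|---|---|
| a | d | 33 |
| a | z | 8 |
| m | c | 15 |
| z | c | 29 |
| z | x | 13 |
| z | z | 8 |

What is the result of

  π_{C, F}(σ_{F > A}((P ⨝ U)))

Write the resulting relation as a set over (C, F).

{(a, 33), (a, 8), (z, 13), (z, 29), (z, 8)}

Natural join on C: {(a, 22, 20, d, 33), (a, 22, 20, z, 8), (a, 28, 33, d, 33), (a, 28, 33, z, 8), (a, 31, 30, d, 33), (a, 31, 30, z, 8), (a, 6, 3, d, 33), (a, 6, 3, z, 8), (m, 12, 18, c, 15), (m, 8, 30, c, 15), (z, 35, 4, c, 29), (z, 35, 4, x, 13), (z, 35, 4, z, 8)}
Selection F > A: {(a, 22, 20, d, 33), (a, 31, 30, d, 33), (a, 6, 3, d, 33), (a, 6, 3, z, 8), (z, 35, 4, c, 29), (z, 35, 4, x, 13), (z, 35, 4, z, 8)}
π_{C, F} gives {(a, 33), (a, 8), (z, 13), (z, 29), (z, 8)} (2 duplicate(s) eliminated).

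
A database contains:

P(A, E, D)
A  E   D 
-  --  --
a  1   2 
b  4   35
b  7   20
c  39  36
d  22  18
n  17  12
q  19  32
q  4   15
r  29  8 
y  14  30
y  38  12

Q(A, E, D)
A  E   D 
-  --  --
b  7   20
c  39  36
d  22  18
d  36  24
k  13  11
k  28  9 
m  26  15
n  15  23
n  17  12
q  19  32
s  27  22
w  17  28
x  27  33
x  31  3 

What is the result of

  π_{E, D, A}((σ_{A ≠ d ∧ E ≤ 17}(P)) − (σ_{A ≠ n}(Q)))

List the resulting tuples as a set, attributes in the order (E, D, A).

{(1, 2, a), (14, 30, y), (17, 12, n), (4, 15, q), (4, 35, b)}

Selection A ≠ d ∧ E ≤ 17: {(a, 1, 2), (b, 4, 35), (b, 7, 20), (n, 17, 12), (q, 4, 15), (y, 14, 30)}
Selection A ≠ n: {(b, 7, 20), (c, 39, 36), (d, 22, 18), (d, 36, 24), (k, 13, 11), (k, 28, 9), (m, 26, 15), (q, 19, 32), (s, 27, 22), (w, 17, 28), (x, 27, 33), (x, 31, 3)}
Set difference of the two operands is {(a, 1, 2), (b, 4, 35), (n, 17, 12), (q, 4, 15), (y, 14, 30)}.
Keep only column(s) E, D, A: {(1, 2, a), (14, 30, y), (17, 12, n), (4, 15, q), (4, 35, b)}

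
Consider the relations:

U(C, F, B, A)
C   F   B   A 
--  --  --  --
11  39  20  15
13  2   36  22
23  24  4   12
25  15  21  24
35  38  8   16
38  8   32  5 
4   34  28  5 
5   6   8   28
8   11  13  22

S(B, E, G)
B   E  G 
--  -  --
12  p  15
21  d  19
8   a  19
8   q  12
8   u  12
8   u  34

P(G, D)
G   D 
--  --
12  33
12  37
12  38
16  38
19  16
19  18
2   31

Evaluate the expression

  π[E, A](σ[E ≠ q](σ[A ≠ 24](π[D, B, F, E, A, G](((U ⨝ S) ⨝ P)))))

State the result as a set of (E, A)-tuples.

{(a, 16), (a, 28), (u, 16), (u, 28)}

Natural join on B: {(25, 15, 21, 24, d, 19), (35, 38, 8, 16, a, 19), (35, 38, 8, 16, q, 12), (35, 38, 8, 16, u, 12), (35, 38, 8, 16, u, 34), (5, 6, 8, 28, a, 19), (5, 6, 8, 28, q, 12), (5, 6, 8, 28, u, 12), (5, 6, 8, 28, u, 34)}
Natural join on G: {(25, 15, 21, 24, d, 19, 16), (25, 15, 21, 24, d, 19, 18), (35, 38, 8, 16, a, 19, 16), (35, 38, 8, 16, a, 19, 18), (35, 38, 8, 16, q, 12, 33), (35, 38, 8, 16, q, 12, 37), (35, 38, 8, 16, q, 12, 38), (35, 38, 8, 16, u, 12, 33), (35, 38, 8, 16, u, 12, 37), (35, 38, 8, 16, u, 12, 38), (5, 6, 8, 28, a, 19, 16), (5, 6, 8, 28, a, 19, 18), (5, 6, 8, 28, q, 12, 33), (5, 6, 8, 28, q, 12, 37), (5, 6, 8, 28, q, 12, 38), (5, 6, 8, 28, u, 12, 33), (5, 6, 8, 28, u, 12, 37), (5, 6, 8, 28, u, 12, 38)}
Projecting to D, B, F, E, A, G: {(16, 21, 15, d, 24, 19), (16, 8, 38, a, 16, 19), (16, 8, 6, a, 28, 19), (18, 21, 15, d, 24, 19), (18, 8, 38, a, 16, 19), (18, 8, 6, a, 28, 19), (33, 8, 38, q, 16, 12), (33, 8, 38, u, 16, 12), (33, 8, 6, q, 28, 12), (33, 8, 6, u, 28, 12), (37, 8, 38, q, 16, 12), (37, 8, 38, u, 16, 12), (37, 8, 6, q, 28, 12), (37, 8, 6, u, 28, 12), (38, 8, 38, q, 16, 12), (38, 8, 38, u, 16, 12), (38, 8, 6, q, 28, 12), (38, 8, 6, u, 28, 12)}
Apply σ_{A ≠ 24}; surviving tuples: {(16, 8, 38, a, 16, 19), (16, 8, 6, a, 28, 19), (18, 8, 38, a, 16, 19), (18, 8, 6, a, 28, 19), (33, 8, 38, q, 16, 12), (33, 8, 38, u, 16, 12), (33, 8, 6, q, 28, 12), (33, 8, 6, u, 28, 12), (37, 8, 38, q, 16, 12), (37, 8, 38, u, 16, 12), (37, 8, 6, q, 28, 12), (37, 8, 6, u, 28, 12), (38, 8, 38, q, 16, 12), (38, 8, 38, u, 16, 12), (38, 8, 6, q, 28, 12), (38, 8, 6, u, 28, 12)}
Apply σ_{E ≠ q}; surviving tuples: {(16, 8, 38, a, 16, 19), (16, 8, 6, a, 28, 19), (18, 8, 38, a, 16, 19), (18, 8, 6, a, 28, 19), (33, 8, 38, u, 16, 12), (33, 8, 6, u, 28, 12), (37, 8, 38, u, 16, 12), (37, 8, 6, u, 28, 12), (38, 8, 38, u, 16, 12), (38, 8, 6, u, 28, 12)}
Projecting to E, A (6 duplicate(s) eliminated): {(a, 16), (a, 28), (u, 16), (u, 28)}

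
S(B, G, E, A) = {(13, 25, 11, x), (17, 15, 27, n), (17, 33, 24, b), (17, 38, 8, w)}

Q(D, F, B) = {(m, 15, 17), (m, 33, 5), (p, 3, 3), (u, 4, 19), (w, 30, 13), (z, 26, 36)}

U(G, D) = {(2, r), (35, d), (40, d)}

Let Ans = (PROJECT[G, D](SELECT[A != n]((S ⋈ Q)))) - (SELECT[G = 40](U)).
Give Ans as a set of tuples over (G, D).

Joining S and Q on B yields {(13, 25, 11, x, w, 30), (17, 15, 27, n, m, 15), (17, 33, 24, b, m, 15), (17, 38, 8, w, m, 15)}.
σ[A != n]: keep tuples satisfying A != n → {(13, 25, 11, x, w, 30), (17, 33, 24, b, m, 15), (17, 38, 8, w, m, 15)}
π_{G, D} gives {(25, w), (33, m), (38, m)}.
σ[G = 40]: keep tuples satisfying G = 40 → {(40, d)}
Taking the difference: {(25, w), (33, m), (38, m)}

{(25, w), (33, m), (38, m)}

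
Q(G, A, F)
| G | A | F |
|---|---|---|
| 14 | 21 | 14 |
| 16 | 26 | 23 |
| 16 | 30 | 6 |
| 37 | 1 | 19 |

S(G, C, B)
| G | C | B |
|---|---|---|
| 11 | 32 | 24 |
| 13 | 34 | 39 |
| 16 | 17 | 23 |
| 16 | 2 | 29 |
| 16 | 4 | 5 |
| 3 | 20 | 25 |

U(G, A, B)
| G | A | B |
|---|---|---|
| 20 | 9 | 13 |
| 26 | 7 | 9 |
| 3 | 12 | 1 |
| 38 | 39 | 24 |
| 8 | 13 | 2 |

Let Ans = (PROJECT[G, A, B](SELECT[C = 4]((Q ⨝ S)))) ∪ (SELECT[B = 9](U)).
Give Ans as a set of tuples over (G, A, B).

{(16, 26, 5), (16, 30, 5), (26, 7, 9)}

Q ⋈ S (natural join on G): {(16, 26, 23, 17, 23), (16, 26, 23, 2, 29), (16, 26, 23, 4, 5), (16, 30, 6, 17, 23), (16, 30, 6, 2, 29), (16, 30, 6, 4, 5)}
σ[C = 4]: keep tuples satisfying C = 4 → {(16, 26, 23, 4, 5), (16, 30, 6, 4, 5)}
Projecting to G, A, B: {(16, 26, 5), (16, 30, 5)}
σ[B = 9]: keep tuples satisfying B = 9 → {(26, 7, 9)}
Set union of the two operands is {(16, 26, 5), (16, 30, 5), (26, 7, 9)}.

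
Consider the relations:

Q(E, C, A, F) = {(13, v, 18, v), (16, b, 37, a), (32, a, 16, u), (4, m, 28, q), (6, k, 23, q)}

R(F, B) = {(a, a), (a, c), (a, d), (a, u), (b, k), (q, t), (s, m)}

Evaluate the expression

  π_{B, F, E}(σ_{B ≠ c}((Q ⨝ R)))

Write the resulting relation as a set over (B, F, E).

Joining Q and R on F yields {(16, b, 37, a, a), (16, b, 37, a, c), (16, b, 37, a, d), (16, b, 37, a, u), (4, m, 28, q, t), (6, k, 23, q, t)}.
σ[B ≠ c]: keep tuples satisfying B ≠ c → {(16, b, 37, a, a), (16, b, 37, a, d), (16, b, 37, a, u), (4, m, 28, q, t), (6, k, 23, q, t)}
π_{B, F, E} gives {(a, a, 16), (d, a, 16), (t, q, 4), (t, q, 6), (u, a, 16)}.

{(a, a, 16), (d, a, 16), (t, q, 4), (t, q, 6), (u, a, 16)}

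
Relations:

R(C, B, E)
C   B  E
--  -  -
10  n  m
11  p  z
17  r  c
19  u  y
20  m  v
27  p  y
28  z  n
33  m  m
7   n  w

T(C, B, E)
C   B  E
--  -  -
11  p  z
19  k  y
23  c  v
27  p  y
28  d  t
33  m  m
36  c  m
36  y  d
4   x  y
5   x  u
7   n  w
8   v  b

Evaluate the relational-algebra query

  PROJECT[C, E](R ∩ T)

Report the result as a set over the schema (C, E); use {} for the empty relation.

{(11, z), (27, y), (33, m), (7, w)}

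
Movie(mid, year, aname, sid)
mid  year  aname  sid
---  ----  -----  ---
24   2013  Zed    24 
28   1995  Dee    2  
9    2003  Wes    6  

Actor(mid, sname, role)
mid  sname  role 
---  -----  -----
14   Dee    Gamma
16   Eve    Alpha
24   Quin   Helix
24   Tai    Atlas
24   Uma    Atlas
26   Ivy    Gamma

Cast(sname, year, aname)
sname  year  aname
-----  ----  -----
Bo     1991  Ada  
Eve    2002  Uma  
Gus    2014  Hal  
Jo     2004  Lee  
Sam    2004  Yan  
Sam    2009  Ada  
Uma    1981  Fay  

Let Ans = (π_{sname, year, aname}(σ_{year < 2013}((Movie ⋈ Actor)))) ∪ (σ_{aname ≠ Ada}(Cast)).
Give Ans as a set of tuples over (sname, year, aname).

{(Eve, 2002, Uma), (Gus, 2014, Hal), (Jo, 2004, Lee), (Sam, 2004, Yan), (Uma, 1981, Fay)}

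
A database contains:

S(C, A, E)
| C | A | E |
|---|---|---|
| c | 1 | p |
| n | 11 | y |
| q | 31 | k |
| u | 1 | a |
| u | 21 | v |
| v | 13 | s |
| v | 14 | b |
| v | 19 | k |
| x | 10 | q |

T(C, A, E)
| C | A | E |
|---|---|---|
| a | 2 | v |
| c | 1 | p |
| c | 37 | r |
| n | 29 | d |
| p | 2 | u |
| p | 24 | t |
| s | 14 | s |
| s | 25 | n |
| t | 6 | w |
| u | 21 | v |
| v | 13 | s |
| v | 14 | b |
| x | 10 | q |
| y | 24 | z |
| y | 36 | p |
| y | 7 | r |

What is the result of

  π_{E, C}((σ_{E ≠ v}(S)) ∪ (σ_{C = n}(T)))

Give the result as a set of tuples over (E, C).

{(a, u), (b, v), (d, n), (k, q), (k, v), (p, c), (q, x), (s, v), (y, n)}

σ[E ≠ v]: keep tuples satisfying E ≠ v → {(c, 1, p), (n, 11, y), (q, 31, k), (u, 1, a), (v, 13, s), (v, 14, b), (v, 19, k), (x, 10, q)}
σ[C = n]: keep tuples satisfying C = n → {(n, 29, d)}
Set union of the two operands is {(c, 1, p), (n, 11, y), (n, 29, d), (q, 31, k), (u, 1, a), (v, 13, s), (v, 14, b), (v, 19, k), (x, 10, q)}.
π[E, C]: project onto (E, C) → {(a, u), (b, v), (d, n), (k, q), (k, v), (p, c), (q, x), (s, v), (y, n)}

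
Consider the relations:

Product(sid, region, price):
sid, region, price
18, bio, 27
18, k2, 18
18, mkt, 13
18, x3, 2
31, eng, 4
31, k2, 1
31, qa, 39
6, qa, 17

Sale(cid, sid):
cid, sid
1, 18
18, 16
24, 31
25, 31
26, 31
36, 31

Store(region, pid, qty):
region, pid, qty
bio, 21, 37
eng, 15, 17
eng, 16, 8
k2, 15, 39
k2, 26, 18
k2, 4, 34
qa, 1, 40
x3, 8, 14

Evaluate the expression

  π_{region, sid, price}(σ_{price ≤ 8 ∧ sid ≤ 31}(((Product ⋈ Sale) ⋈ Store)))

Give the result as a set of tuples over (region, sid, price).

{(eng, 31, 4), (k2, 31, 1), (x3, 18, 2)}

Joining Product and Sale on sid yields {(18, bio, 27, 1), (18, k2, 18, 1), (18, mkt, 13, 1), (18, x3, 2, 1), (31, eng, 4, 24), (31, eng, 4, 25), (31, eng, 4, 26), (31, eng, 4, 36), (31, k2, 1, 24), (31, k2, 1, 25), (31, k2, 1, 26), (31, k2, 1, 36), (31, qa, 39, 24), (31, qa, 39, 25), (31, qa, 39, 26), (31, qa, 39, 36)}.
Joining (Product ⋈ Sale) and Store on region yields {(18, bio, 27, 1, 21, 37), (18, k2, 18, 1, 15, 39), (18, k2, 18, 1, 26, 18), (18, k2, 18, 1, 4, 34), (18, x3, 2, 1, 8, 14), (31, eng, 4, 24, 15, 17), (31, eng, 4, 24, 16, 8), (31, eng, 4, 25, 15, 17), (31, eng, 4, 25, 16, 8), (31, eng, 4, 26, 15, 17), (31, eng, 4, 26, 16, 8), (31, eng, 4, 36, 15, 17), (31, eng, 4, 36, 16, 8), (31, k2, 1, 24, 15, 39), (31, k2, 1, 24, 26, 18), (31, k2, 1, 24, 4, 34), (31, k2, 1, 25, 15, 39), (31, k2, 1, 25, 26, 18), (31, k2, 1, 25, 4, 34), (31, k2, 1, 26, 15, 39), (31, k2, 1, 26, 26, 18), (31, k2, 1, 26, 4, 34), (31, k2, 1, 36, 15, 39), (31, k2, 1, 36, 26, 18), (31, k2, 1, 36, 4, 34), (31, qa, 39, 24, 1, 40), (31, qa, 39, 25, 1, 40), (31, qa, 39, 26, 1, 40), (31, qa, 39, 36, 1, 40)}.
σ[price ≤ 8 ∧ sid ≤ 31]: keep tuples satisfying price ≤ 8 ∧ sid ≤ 31 → {(18, x3, 2, 1, 8, 14), (31, eng, 4, 24, 15, 17), (31, eng, 4, 24, 16, 8), (31, eng, 4, 25, 15, 17), (31, eng, 4, 25, 16, 8), (31, eng, 4, 26, 15, 17), (31, eng, 4, 26, 16, 8), (31, eng, 4, 36, 15, 17), (31, eng, 4, 36, 16, 8), (31, k2, 1, 24, 15, 39), (31, k2, 1, 24, 26, 18), (31, k2, 1, 24, 4, 34), (31, k2, 1, 25, 15, 39), (31, k2, 1, 25, 26, 18), (31, k2, 1, 25, 4, 34), (31, k2, 1, 26, 15, 39), (31, k2, 1, 26, 26, 18), (31, k2, 1, 26, 4, 34), (31, k2, 1, 36, 15, 39), (31, k2, 1, 36, 26, 18), (31, k2, 1, 36, 4, 34)}
Keep only column(s) region, sid, price (18 duplicate(s) eliminated): {(eng, 31, 4), (k2, 31, 1), (x3, 18, 2)}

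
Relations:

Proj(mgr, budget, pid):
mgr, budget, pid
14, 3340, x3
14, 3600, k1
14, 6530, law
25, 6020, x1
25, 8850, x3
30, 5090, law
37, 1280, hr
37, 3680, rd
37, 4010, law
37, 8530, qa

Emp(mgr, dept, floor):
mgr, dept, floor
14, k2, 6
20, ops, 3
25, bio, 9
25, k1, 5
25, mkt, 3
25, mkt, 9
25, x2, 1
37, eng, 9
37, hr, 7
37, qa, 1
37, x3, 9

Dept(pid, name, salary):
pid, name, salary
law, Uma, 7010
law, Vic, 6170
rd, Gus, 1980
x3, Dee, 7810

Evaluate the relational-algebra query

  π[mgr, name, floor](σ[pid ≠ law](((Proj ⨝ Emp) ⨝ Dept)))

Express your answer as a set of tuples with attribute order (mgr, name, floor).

{(14, Dee, 6), (25, Dee, 1), (25, Dee, 3), (25, Dee, 5), (25, Dee, 9), (37, Gus, 1), (37, Gus, 7), (37, Gus, 9)}

Joining Proj and Emp on mgr yields {(14, 3340, x3, k2, 6), (14, 3600, k1, k2, 6), (14, 6530, law, k2, 6), (25, 6020, x1, bio, 9), (25, 6020, x1, k1, 5), (25, 6020, x1, mkt, 3), (25, 6020, x1, mkt, 9), (25, 6020, x1, x2, 1), (25, 8850, x3, bio, 9), (25, 8850, x3, k1, 5), (25, 8850, x3, mkt, 3), (25, 8850, x3, mkt, 9), (25, 8850, x3, x2, 1), (37, 1280, hr, eng, 9), (37, 1280, hr, hr, 7), (37, 1280, hr, qa, 1), (37, 1280, hr, x3, 9), (37, 3680, rd, eng, 9), (37, 3680, rd, hr, 7), (37, 3680, rd, qa, 1), (37, 3680, rd, x3, 9), (37, 4010, law, eng, 9), (37, 4010, law, hr, 7), (37, 4010, law, qa, 1), (37, 4010, law, x3, 9), (37, 8530, qa, eng, 9), (37, 8530, qa, hr, 7), (37, 8530, qa, qa, 1), (37, 8530, qa, x3, 9)}.
Joining (Proj ⨝ Emp) and Dept on pid yields {(14, 3340, x3, k2, 6, Dee, 7810), (14, 6530, law, k2, 6, Uma, 7010), (14, 6530, law, k2, 6, Vic, 6170), (25, 8850, x3, bio, 9, Dee, 7810), (25, 8850, x3, k1, 5, Dee, 7810), (25, 8850, x3, mkt, 3, Dee, 7810), (25, 8850, x3, mkt, 9, Dee, 7810), (25, 8850, x3, x2, 1, Dee, 7810), (37, 3680, rd, eng, 9, Gus, 1980), (37, 3680, rd, hr, 7, Gus, 1980), (37, 3680, rd, qa, 1, Gus, 1980), (37, 3680, rd, x3, 9, Gus, 1980), (37, 4010, law, eng, 9, Uma, 7010), (37, 4010, law, eng, 9, Vic, 6170), (37, 4010, law, hr, 7, Uma, 7010), (37, 4010, law, hr, 7, Vic, 6170), (37, 4010, law, qa, 1, Uma, 7010), (37, 4010, law, qa, 1, Vic, 6170), (37, 4010, law, x3, 9, Uma, 7010), (37, 4010, law, x3, 9, Vic, 6170)}.
σ[pid ≠ law]: keep tuples satisfying pid ≠ law → {(14, 3340, x3, k2, 6, Dee, 7810), (25, 8850, x3, bio, 9, Dee, 7810), (25, 8850, x3, k1, 5, Dee, 7810), (25, 8850, x3, mkt, 3, Dee, 7810), (25, 8850, x3, mkt, 9, Dee, 7810), (25, 8850, x3, x2, 1, Dee, 7810), (37, 3680, rd, eng, 9, Gus, 1980), (37, 3680, rd, hr, 7, Gus, 1980), (37, 3680, rd, qa, 1, Gus, 1980), (37, 3680, rd, x3, 9, Gus, 1980)}
Keep only column(s) mgr, name, floor (2 duplicate(s) eliminated): {(14, Dee, 6), (25, Dee, 1), (25, Dee, 3), (25, Dee, 5), (25, Dee, 9), (37, Gus, 1), (37, Gus, 7), (37, Gus, 9)}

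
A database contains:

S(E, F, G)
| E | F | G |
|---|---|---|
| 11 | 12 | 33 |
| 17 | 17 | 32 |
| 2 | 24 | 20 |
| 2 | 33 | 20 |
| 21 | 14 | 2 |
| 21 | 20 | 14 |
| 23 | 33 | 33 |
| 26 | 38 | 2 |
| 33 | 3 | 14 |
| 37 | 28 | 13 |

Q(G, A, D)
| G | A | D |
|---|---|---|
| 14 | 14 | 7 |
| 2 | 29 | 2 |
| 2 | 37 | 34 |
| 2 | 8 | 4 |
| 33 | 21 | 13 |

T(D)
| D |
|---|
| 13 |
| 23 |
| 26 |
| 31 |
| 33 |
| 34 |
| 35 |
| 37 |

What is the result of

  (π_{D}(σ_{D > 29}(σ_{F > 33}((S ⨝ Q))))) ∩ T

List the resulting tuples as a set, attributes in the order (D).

Joining S and Q on G yields {(11, 12, 33, 21, 13), (21, 14, 2, 29, 2), (21, 14, 2, 37, 34), (21, 14, 2, 8, 4), (21, 20, 14, 14, 7), (23, 33, 33, 21, 13), (26, 38, 2, 29, 2), (26, 38, 2, 37, 34), (26, 38, 2, 8, 4), (33, 3, 14, 14, 7)}.
Selection F > 33: {(26, 38, 2, 29, 2), (26, 38, 2, 37, 34), (26, 38, 2, 8, 4)}
Selection D > 29: {(26, 38, 2, 37, 34)}
Projecting to D: {34}
Set intersection of the two operands is {34}.

{34}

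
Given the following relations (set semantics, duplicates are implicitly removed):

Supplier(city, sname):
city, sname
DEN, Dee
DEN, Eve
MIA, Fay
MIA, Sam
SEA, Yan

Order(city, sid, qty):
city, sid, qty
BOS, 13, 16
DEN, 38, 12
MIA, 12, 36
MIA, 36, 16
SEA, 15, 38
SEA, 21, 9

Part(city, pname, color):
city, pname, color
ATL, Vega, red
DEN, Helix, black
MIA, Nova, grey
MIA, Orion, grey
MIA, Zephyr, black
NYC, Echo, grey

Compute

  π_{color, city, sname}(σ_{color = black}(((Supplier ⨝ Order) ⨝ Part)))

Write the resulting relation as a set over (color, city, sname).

{(black, DEN, Dee), (black, DEN, Eve), (black, MIA, Fay), (black, MIA, Sam)}

Natural join on city: {(DEN, Dee, 38, 12), (DEN, Eve, 38, 12), (MIA, Fay, 12, 36), (MIA, Fay, 36, 16), (MIA, Sam, 12, 36), (MIA, Sam, 36, 16), (SEA, Yan, 15, 38), (SEA, Yan, 21, 9)}
Natural join on city: {(DEN, Dee, 38, 12, Helix, black), (DEN, Eve, 38, 12, Helix, black), (MIA, Fay, 12, 36, Nova, grey), (MIA, Fay, 12, 36, Orion, grey), (MIA, Fay, 12, 36, Zephyr, black), (MIA, Fay, 36, 16, Nova, grey), (MIA, Fay, 36, 16, Orion, grey), (MIA, Fay, 36, 16, Zephyr, black), (MIA, Sam, 12, 36, Nova, grey), (MIA, Sam, 12, 36, Orion, grey), (MIA, Sam, 12, 36, Zephyr, black), (MIA, Sam, 36, 16, Nova, grey), (MIA, Sam, 36, 16, Orion, grey), (MIA, Sam, 36, 16, Zephyr, black)}
Filtering on color = black leaves {(DEN, Dee, 38, 12, Helix, black), (DEN, Eve, 38, 12, Helix, black), (MIA, Fay, 12, 36, Zephyr, black), (MIA, Fay, 36, 16, Zephyr, black), (MIA, Sam, 12, 36, Zephyr, black), (MIA, Sam, 36, 16, Zephyr, black)}.
Keep only column(s) color, city, sname (2 duplicate(s) eliminated): {(black, DEN, Dee), (black, DEN, Eve), (black, MIA, Fay), (black, MIA, Sam)}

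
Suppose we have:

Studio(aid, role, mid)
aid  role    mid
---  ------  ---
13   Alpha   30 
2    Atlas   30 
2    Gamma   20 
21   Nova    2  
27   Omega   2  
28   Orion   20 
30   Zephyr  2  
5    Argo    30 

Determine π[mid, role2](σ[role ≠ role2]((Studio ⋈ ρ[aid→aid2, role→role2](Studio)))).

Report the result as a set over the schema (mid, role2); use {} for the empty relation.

{(2, Nova), (2, Omega), (2, Zephyr), (20, Gamma), (20, Orion), (30, Alpha), (30, Argo), (30, Atlas)}

ρ[aid→aid2, role→role2]: schema becomes (aid2, role2, mid); tuples unchanged.
Natural join on mid: {(13, Alpha, 30, 13, Alpha), (13, Alpha, 30, 2, Atlas), (13, Alpha, 30, 5, Argo), (2, Atlas, 30, 13, Alpha), (2, Atlas, 30, 2, Atlas), (2, Atlas, 30, 5, Argo), (2, Gamma, 20, 2, Gamma), (2, Gamma, 20, 28, Orion), (21, Nova, 2, 21, Nova), (21, Nova, 2, 27, Omega), (21, Nova, 2, 30, Zephyr), (27, Omega, 2, 21, Nova), (27, Omega, 2, 27, Omega), (27, Omega, 2, 30, Zephyr), (28, Orion, 20, 2, Gamma), (28, Orion, 20, 28, Orion), (30, Zephyr, 2, 21, Nova), (30, Zephyr, 2, 27, Omega), (30, Zephyr, 2, 30, Zephyr), (5, Argo, 30, 13, Alpha), (5, Argo, 30, 2, Atlas), (5, Argo, 30, 5, Argo)}
Apply σ_{role ≠ role2}; surviving tuples: {(13, Alpha, 30, 2, Atlas), (13, Alpha, 30, 5, Argo), (2, Atlas, 30, 13, Alpha), (2, Atlas, 30, 5, Argo), (2, Gamma, 20, 28, Orion), (21, Nova, 2, 27, Omega), (21, Nova, 2, 30, Zephyr), (27, Omega, 2, 21, Nova), (27, Omega, 2, 30, Zephyr), (28, Orion, 20, 2, Gamma), (30, Zephyr, 2, 21, Nova), (30, Zephyr, 2, 27, Omega), (5, Argo, 30, 13, Alpha), (5, Argo, 30, 2, Atlas)}
Projecting to mid, role2 (6 duplicate(s) eliminated): {(2, Nova), (2, Omega), (2, Zephyr), (20, Gamma), (20, Orion), (30, Alpha), (30, Argo), (30, Atlas)}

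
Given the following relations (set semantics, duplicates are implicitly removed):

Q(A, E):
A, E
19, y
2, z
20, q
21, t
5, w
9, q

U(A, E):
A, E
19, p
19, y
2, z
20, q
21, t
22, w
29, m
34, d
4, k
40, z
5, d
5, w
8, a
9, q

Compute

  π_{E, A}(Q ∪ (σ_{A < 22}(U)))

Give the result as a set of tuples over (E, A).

σ[A < 22]: keep tuples satisfying A < 22 → {(19, p), (19, y), (2, z), (20, q), (21, t), (4, k), (5, d), (5, w), (8, a), (9, q)}
Taking the union: {(19, p), (19, y), (2, z), (20, q), (21, t), (4, k), (5, d), (5, w), (8, a), (9, q)}
π_{E, A} gives {(a, 8), (d, 5), (k, 4), (p, 19), (q, 20), (q, 9), (t, 21), (w, 5), (y, 19), (z, 2)}.

{(a, 8), (d, 5), (k, 4), (p, 19), (q, 20), (q, 9), (t, 21), (w, 5), (y, 19), (z, 2)}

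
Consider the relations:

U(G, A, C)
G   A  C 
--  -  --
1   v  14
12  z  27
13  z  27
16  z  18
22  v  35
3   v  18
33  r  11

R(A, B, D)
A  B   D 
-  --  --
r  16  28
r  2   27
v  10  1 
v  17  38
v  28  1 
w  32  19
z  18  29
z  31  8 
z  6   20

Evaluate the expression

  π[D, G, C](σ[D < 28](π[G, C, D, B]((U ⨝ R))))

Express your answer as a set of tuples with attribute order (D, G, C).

Natural join on A: {(1, v, 14, 10, 1), (1, v, 14, 17, 38), (1, v, 14, 28, 1), (12, z, 27, 18, 29), (12, z, 27, 31, 8), (12, z, 27, 6, 20), (13, z, 27, 18, 29), (13, z, 27, 31, 8), (13, z, 27, 6, 20), (16, z, 18, 18, 29), (16, z, 18, 31, 8), (16, z, 18, 6, 20), (22, v, 35, 10, 1), (22, v, 35, 17, 38), (22, v, 35, 28, 1), (3, v, 18, 10, 1), (3, v, 18, 17, 38), (3, v, 18, 28, 1), (33, r, 11, 16, 28), (33, r, 11, 2, 27)}
Projecting to G, C, D, B: {(1, 14, 1, 10), (1, 14, 1, 28), (1, 14, 38, 17), (12, 27, 20, 6), (12, 27, 29, 18), (12, 27, 8, 31), (13, 27, 20, 6), (13, 27, 29, 18), (13, 27, 8, 31), (16, 18, 20, 6), (16, 18, 29, 18), (16, 18, 8, 31), (22, 35, 1, 10), (22, 35, 1, 28), (22, 35, 38, 17), (3, 18, 1, 10), (3, 18, 1, 28), (3, 18, 38, 17), (33, 11, 27, 2), (33, 11, 28, 16)}
Apply σ_{D < 28}; surviving tuples: {(1, 14, 1, 10), (1, 14, 1, 28), (12, 27, 20, 6), (12, 27, 8, 31), (13, 27, 20, 6), (13, 27, 8, 31), (16, 18, 20, 6), (16, 18, 8, 31), (22, 35, 1, 10), (22, 35, 1, 28), (3, 18, 1, 10), (3, 18, 1, 28), (33, 11, 27, 2)}
Projecting to D, G, C (3 duplicate(s) eliminated): {(1, 1, 14), (1, 22, 35), (1, 3, 18), (20, 12, 27), (20, 13, 27), (20, 16, 18), (27, 33, 11), (8, 12, 27), (8, 13, 27), (8, 16, 18)}

{(1, 1, 14), (1, 22, 35), (1, 3, 18), (20, 12, 27), (20, 13, 27), (20, 16, 18), (27, 33, 11), (8, 12, 27), (8, 13, 27), (8, 16, 18)}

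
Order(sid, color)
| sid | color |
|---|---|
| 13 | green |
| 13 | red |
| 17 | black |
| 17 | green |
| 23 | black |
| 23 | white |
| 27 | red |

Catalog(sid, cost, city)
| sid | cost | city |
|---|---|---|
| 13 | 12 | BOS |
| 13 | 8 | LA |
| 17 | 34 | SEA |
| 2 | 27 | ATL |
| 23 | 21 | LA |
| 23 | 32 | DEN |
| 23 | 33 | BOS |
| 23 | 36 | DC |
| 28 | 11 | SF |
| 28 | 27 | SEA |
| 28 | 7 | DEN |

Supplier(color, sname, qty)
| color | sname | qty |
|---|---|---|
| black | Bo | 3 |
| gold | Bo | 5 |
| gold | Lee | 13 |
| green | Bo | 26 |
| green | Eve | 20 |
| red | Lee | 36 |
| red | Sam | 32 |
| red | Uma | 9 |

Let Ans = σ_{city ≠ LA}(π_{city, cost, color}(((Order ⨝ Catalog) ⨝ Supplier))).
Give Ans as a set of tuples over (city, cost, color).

{(BOS, 12, green), (BOS, 12, red), (BOS, 33, black), (DC, 36, black), (DEN, 32, black), (SEA, 34, black), (SEA, 34, green)}

Joining Order and Catalog on sid yields {(13, green, 12, BOS), (13, green, 8, LA), (13, red, 12, BOS), (13, red, 8, LA), (17, black, 34, SEA), (17, green, 34, SEA), (23, black, 21, LA), (23, black, 32, DEN), (23, black, 33, BOS), (23, black, 36, DC), (23, white, 21, LA), (23, white, 32, DEN), (23, white, 33, BOS), (23, white, 36, DC)}.
Joining (Order ⨝ Catalog) and Supplier on color yields {(13, green, 12, BOS, Bo, 26), (13, green, 12, BOS, Eve, 20), (13, green, 8, LA, Bo, 26), (13, green, 8, LA, Eve, 20), (13, red, 12, BOS, Lee, 36), (13, red, 12, BOS, Sam, 32), (13, red, 12, BOS, Uma, 9), (13, red, 8, LA, Lee, 36), (13, red, 8, LA, Sam, 32), (13, red, 8, LA, Uma, 9), (17, black, 34, SEA, Bo, 3), (17, green, 34, SEA, Bo, 26), (17, green, 34, SEA, Eve, 20), (23, black, 21, LA, Bo, 3), (23, black, 32, DEN, Bo, 3), (23, black, 33, BOS, Bo, 3), (23, black, 36, DC, Bo, 3)}.
π[city, cost, color]: project onto (city, cost, color) (7 duplicate(s) eliminated) → {(BOS, 12, green), (BOS, 12, red), (BOS, 33, black), (DC, 36, black), (DEN, 32, black), (LA, 21, black), (LA, 8, green), (LA, 8, red), (SEA, 34, black), (SEA, 34, green)}
Filtering on city ≠ LA leaves {(BOS, 12, green), (BOS, 12, red), (BOS, 33, black), (DC, 36, black), (DEN, 32, black), (SEA, 34, black), (SEA, 34, green)}.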